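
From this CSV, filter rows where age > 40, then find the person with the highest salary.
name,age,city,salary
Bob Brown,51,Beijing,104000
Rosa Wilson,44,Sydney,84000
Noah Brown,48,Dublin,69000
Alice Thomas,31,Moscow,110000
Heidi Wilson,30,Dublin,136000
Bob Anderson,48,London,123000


Filter: age > 40
Sort by: salary (descending)

Filtered records (4):
  Bob Anderson, age 48, salary $123000
  Bob Brown, age 51, salary $104000
  Rosa Wilson, age 44, salary $84000
  Noah Brown, age 48, salary $69000

Highest salary: Bob Anderson ($123000)

Bob Anderson


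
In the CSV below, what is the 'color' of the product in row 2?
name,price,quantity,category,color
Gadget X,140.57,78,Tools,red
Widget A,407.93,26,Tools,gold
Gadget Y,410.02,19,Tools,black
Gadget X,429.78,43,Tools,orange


Query: Row 2 ('Widget A'), column 'color'
Value: gold

gold


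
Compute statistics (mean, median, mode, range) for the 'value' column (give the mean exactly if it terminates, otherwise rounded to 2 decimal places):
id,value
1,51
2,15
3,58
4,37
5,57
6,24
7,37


Data: [51, 15, 58, 37, 57, 24, 37]
Count: 7
Sum: 279
Mean: 279/7 ≈ 39.86 (rounded to 2 decimal places)
Sorted: [15, 24, 37, 37, 51, 57, 58]
Median: 37.0
Mode: 37 (2 times)
Range: 58 - 15 = 43
Min: 15, Max: 58

mean≈39.86, median=37.0, mode=37, range=43


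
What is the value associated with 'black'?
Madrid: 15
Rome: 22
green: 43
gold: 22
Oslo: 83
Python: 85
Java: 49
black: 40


Looking up key 'black'
Value: 40

40


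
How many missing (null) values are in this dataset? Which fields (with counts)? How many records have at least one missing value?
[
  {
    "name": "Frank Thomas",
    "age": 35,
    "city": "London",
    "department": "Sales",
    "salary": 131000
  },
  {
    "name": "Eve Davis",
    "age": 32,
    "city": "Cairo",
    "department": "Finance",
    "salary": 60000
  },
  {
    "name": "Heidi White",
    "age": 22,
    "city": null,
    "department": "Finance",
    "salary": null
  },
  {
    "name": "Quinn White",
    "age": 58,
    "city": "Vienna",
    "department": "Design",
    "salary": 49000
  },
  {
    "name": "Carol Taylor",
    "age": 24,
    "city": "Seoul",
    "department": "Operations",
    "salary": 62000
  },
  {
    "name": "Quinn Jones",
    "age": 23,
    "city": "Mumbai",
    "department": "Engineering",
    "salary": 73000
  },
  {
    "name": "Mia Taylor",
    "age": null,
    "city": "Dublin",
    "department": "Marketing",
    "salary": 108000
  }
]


Checking for missing (null) values in 7 records:

  Frank Thomas: complete
  Eve Davis: complete
  Heidi White: city, salary
  Quinn White: complete
  Carol Taylor: complete
  Quinn Jones: complete
  Mia Taylor: age

Per field:
  name: 0 missing
  age: 1 missing
  city: 1 missing
  department: 0 missing
  salary: 1 missing

Total missing values: 3
Records with any missing: 2

3 missing values (age: 1, city: 1, salary: 1); 2 incomplete records


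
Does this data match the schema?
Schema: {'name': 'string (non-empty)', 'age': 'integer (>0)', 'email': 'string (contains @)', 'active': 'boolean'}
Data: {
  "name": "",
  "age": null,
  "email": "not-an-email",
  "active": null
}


Validating each field against schema:
  name: FAIL ("" is an empty string)
  age: FAIL (null is not an integer)
  email: FAIL ("not-an-email" does not contain @)
  active: FAIL (null is not a boolean)

Result: INVALID (4 errors: name, age, email, active)

INVALID (4 errors: name, age, email, active)


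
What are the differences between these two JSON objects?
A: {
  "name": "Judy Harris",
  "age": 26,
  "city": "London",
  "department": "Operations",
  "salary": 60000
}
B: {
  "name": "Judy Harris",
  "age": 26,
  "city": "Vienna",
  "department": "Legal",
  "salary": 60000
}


Comparing each field (in key order):
  name: same
  age: same
  city: DIFFERENT
  department: DIFFERENT
  salary: same
Differences:
  city: London -> Vienna
  department: Operations -> Legal

2 field(s) changed

2 changes: city, department


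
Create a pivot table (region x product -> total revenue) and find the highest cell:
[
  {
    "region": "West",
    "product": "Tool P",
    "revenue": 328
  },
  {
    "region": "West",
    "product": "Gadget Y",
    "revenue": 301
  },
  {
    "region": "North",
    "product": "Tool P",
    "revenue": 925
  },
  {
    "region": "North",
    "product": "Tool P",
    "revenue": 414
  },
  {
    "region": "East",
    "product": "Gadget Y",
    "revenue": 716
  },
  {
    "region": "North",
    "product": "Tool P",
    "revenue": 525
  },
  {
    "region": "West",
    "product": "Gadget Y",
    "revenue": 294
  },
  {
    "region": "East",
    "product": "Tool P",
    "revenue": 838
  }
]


Pivot: region (rows) x product (columns) -> total revenue

     Gadget Y      Tool P      
East           716           838  
North            0          1864  
West           595           328  

Highest: North / Tool P = $1864

North / Tool P = $1864


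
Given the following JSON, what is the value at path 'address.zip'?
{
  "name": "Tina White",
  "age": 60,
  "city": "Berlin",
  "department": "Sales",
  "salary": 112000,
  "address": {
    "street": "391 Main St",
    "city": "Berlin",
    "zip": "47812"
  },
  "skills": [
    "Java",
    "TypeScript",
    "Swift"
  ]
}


Query: address.zip
Path: address -> zip
Value: 47812

47812


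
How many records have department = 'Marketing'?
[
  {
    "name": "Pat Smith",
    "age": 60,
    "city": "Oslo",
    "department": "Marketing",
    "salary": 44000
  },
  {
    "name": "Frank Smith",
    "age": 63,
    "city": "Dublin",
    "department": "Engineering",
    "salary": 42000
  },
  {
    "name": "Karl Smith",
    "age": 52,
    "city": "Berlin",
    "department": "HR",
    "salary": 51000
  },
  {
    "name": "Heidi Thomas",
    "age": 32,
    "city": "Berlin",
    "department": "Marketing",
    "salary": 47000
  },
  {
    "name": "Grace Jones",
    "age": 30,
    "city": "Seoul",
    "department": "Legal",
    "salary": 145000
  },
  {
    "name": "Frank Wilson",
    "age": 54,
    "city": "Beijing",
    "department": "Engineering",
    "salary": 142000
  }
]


Data: 6 records
Condition: department = 'Marketing'

Checking each record:
  Pat Smith: Marketing MATCH
  Frank Smith: Engineering
  Karl Smith: HR
  Heidi Thomas: Marketing MATCH
  Grace Jones: Legal
  Frank Wilson: Engineering

Count: 2

2


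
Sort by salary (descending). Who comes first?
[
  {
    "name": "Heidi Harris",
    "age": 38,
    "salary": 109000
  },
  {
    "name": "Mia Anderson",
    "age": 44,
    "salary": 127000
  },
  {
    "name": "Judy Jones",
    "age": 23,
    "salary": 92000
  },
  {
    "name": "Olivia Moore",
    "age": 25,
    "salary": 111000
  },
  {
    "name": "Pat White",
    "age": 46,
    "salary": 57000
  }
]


Sort by: salary (descending)

Sorted order:
  1. Mia Anderson (salary = 127000)
  2. Olivia Moore (salary = 111000)
  3. Heidi Harris (salary = 109000)
  4. Judy Jones (salary = 92000)
  5. Pat White (salary = 57000)

First: Mia Anderson

Mia Anderson


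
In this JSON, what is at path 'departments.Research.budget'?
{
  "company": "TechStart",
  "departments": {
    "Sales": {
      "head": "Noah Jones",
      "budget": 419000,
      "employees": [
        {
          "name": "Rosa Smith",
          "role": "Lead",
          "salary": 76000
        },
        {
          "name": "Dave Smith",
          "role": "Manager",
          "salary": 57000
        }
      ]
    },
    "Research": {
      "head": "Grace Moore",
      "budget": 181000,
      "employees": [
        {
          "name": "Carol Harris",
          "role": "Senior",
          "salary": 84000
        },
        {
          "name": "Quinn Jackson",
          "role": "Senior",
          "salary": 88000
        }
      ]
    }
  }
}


Path: departments.Research.budget

Navigate:
  -> departments
  -> Research
  -> budget = 181000

181000


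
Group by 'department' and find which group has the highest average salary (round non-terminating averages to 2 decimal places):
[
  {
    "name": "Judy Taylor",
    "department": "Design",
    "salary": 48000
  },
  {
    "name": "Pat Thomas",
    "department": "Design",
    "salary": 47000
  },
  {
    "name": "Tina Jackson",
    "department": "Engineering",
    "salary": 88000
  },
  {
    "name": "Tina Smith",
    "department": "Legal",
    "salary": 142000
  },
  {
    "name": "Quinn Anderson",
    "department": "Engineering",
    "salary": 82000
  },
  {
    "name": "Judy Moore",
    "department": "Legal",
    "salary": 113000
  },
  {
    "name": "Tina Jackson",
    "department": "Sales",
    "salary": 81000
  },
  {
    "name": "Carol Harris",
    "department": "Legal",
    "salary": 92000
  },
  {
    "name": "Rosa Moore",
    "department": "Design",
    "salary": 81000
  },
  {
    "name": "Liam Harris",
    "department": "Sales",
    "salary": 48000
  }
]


Group by: department

Groups:
  Design: 3 people, avg salary = 176000/3 ≈ $58666.67
  Engineering: 2 people, avg salary = 170000/2 = $85000
  Legal: 3 people, avg salary = 347000/3 ≈ $115666.67
  Sales: 2 people, avg salary = 129000/2 = $64500

Highest average salary: Legal (≈$115666.67)

Legal (≈$115666.67)


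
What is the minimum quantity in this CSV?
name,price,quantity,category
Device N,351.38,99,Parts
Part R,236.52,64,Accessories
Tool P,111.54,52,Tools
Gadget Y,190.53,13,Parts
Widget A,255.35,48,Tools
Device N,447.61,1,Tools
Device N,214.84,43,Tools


Computing minimum quantity:
Values: [99, 64, 52, 13, 48, 1, 43]
Min = 1

1


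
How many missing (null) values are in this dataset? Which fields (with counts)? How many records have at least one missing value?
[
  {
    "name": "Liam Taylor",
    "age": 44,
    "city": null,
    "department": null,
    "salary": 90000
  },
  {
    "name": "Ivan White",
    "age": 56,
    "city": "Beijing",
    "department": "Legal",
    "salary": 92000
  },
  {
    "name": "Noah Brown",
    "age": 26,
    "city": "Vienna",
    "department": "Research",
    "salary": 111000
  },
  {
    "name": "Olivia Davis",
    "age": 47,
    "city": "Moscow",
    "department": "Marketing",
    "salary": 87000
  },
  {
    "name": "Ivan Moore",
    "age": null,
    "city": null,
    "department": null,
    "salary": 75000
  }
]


Checking for missing (null) values in 5 records:

  Liam Taylor: city, department
  Ivan White: complete
  Noah Brown: complete
  Olivia Davis: complete
  Ivan Moore: age, city, department

Per field:
  name: 0 missing
  age: 1 missing
  city: 2 missing
  department: 2 missing
  salary: 0 missing

Total missing values: 5
Records with any missing: 2

5 missing values (age: 1, city: 2, department: 2); 2 incomplete records


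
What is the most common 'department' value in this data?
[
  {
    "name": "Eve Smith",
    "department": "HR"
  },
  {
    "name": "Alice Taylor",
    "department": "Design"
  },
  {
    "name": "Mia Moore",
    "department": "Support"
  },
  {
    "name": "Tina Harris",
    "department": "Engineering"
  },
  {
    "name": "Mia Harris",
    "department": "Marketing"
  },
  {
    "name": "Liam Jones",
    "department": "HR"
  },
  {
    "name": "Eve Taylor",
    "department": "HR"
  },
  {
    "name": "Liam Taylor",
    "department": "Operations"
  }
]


Counting 'department' values across 8 records:

  HR: 3 ###
  Design: 1 #
  Support: 1 #
  Engineering: 1 #
  Marketing: 1 #
  Operations: 1 #

Most common: HR (3 times)

HR (3 times)


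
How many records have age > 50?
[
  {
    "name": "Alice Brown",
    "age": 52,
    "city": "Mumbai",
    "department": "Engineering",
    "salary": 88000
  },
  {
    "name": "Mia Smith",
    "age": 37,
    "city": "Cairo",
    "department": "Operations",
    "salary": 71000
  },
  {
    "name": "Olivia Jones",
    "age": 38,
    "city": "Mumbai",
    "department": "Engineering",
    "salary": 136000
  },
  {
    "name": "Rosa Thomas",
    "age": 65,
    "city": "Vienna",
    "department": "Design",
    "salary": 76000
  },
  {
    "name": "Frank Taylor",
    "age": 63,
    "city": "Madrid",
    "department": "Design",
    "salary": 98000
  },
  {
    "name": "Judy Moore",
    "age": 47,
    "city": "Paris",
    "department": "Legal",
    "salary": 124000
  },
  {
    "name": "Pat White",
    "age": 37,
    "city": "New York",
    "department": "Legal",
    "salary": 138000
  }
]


Data: 7 records
Condition: age > 50

Checking each record:
  Alice Brown: 52 MATCH
  Mia Smith: 37
  Olivia Jones: 38
  Rosa Thomas: 65 MATCH
  Frank Taylor: 63 MATCH
  Judy Moore: 47
  Pat White: 37

Count: 3

3


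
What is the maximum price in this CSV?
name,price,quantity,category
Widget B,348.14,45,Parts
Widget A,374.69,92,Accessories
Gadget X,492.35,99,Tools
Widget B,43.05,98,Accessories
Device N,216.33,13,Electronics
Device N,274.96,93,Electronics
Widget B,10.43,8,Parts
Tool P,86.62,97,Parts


Computing maximum price:
Values: [348.14, 374.69, 492.35, 43.05, 216.33, 274.96, 10.43, 86.62]
Max = 492.35

492.35


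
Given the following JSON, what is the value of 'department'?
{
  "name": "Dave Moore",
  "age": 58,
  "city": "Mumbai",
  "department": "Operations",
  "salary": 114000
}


Looking up field 'department'
Value: Operations

Operations


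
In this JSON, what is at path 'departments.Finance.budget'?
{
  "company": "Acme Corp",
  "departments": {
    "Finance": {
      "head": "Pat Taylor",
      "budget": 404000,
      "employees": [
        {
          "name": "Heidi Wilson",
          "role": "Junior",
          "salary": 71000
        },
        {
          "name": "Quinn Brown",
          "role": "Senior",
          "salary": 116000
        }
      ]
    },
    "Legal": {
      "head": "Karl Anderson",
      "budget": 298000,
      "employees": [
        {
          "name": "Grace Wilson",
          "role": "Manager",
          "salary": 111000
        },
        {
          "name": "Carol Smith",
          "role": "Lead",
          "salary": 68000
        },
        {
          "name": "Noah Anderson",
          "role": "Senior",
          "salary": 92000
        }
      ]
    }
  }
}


Path: departments.Finance.budget

Navigate:
  -> departments
  -> Finance
  -> budget = 404000

404000


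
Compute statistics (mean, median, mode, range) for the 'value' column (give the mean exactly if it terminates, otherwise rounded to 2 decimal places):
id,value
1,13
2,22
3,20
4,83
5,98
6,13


Data: [13, 22, 20, 83, 98, 13]
Count: 6
Sum: 249
Mean: 249/6 = 41.5
Sorted: [13, 13, 20, 22, 83, 98]
Median: 21.0
Mode: 13 (2 times)
Range: 98 - 13 = 85
Min: 13, Max: 98

mean=41.5, median=21.0, mode=13, range=85


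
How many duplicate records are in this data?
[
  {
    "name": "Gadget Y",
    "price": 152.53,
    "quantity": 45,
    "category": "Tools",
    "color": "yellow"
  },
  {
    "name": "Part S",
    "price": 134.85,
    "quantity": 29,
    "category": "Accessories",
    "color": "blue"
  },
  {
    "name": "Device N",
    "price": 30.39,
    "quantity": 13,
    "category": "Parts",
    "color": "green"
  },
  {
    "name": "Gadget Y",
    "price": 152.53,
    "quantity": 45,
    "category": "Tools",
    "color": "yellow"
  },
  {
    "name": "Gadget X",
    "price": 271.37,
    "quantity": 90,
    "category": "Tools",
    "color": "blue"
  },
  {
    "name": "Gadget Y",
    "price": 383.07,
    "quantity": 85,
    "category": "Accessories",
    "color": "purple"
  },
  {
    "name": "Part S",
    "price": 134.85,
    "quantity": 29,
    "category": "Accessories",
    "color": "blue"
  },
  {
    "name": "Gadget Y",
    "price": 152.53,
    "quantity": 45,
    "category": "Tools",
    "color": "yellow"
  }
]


Checking 8 records for duplicates:

  Row 1: Gadget Y ($152.53, qty 45)
  Row 2: Part S ($134.85, qty 29)
  Row 3: Device N ($30.39, qty 13)
  Row 4: Gadget Y ($152.53, qty 45) <-- DUPLICATE
  Row 5: Gadget X ($271.37, qty 90)
  Row 6: Gadget Y ($383.07, qty 85)
  Row 7: Part S ($134.85, qty 29) <-- DUPLICATE
  Row 8: Gadget Y ($152.53, qty 45) <-- DUPLICATE

Duplicates found: 3
Unique records: 5

3 duplicates, 5 unique


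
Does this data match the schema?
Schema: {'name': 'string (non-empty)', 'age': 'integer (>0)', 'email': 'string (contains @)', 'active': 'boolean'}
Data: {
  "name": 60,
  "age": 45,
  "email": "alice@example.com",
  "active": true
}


Validating each field against schema:
  name: FAIL (60 is not a string)
  age: OK (positive integer)
  email: OK (string with @)
  active: OK (boolean)

Result: INVALID (1 error: name)

INVALID (1 error: name)


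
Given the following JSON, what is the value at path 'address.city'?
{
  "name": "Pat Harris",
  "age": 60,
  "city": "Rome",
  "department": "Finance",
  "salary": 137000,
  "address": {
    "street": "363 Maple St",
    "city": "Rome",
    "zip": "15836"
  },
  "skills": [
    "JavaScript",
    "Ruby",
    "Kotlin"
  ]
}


Query: address.city
Path: address -> city
Value: Rome

Rome


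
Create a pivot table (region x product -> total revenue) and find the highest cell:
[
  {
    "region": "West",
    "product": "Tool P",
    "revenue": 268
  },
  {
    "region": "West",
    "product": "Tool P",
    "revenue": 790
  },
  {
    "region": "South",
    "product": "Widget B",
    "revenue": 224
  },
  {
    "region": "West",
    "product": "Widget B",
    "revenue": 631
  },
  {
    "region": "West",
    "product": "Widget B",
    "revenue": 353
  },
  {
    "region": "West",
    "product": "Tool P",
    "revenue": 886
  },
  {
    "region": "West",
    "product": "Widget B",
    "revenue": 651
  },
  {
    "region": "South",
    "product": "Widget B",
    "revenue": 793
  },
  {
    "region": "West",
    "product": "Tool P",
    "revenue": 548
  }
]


Pivot: region (rows) x product (columns) -> total revenue

     Tool P        Widget B    
South            0          1017  
West          2492          1635  

Highest: West / Tool P = $2492

West / Tool P = $2492


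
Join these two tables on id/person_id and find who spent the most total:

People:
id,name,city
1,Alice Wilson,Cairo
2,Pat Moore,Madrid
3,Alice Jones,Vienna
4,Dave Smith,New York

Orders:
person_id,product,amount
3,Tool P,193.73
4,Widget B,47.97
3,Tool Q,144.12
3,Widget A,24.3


Join on: people.id = orders.person_id

Joined rows:
  Alice Jones (Vienna) bought Tool P for $193.73
  Dave Smith (New York) bought Widget B for $47.97
  Alice Jones (Vienna) bought Tool Q for $144.12
  Alice Jones (Vienna) bought Widget A for $24.3

Total per person:
  Alice Jones: $362.15
  Dave Smith: $47.97

Top spender: Alice Jones ($362.15)

Alice Jones ($362.15)


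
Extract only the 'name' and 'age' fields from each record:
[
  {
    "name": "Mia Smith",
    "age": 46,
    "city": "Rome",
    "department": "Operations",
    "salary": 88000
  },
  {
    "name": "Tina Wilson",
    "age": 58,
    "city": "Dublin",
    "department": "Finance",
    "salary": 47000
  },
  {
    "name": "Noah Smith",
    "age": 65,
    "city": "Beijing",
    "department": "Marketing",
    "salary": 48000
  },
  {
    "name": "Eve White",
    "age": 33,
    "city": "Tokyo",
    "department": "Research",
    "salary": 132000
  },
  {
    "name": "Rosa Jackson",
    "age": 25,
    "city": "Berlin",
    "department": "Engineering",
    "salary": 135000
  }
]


Original: 5 records with fields: name, age, city, department, salary
Keep: ['name', 'age']
Drop: ['city', 'department', 'salary']
Result: 5 records, 2 fields each

[
  {
    "name": "Mia Smith",
    "age": 46
  },
  {
    "name": "Tina Wilson",
    "age": 58
  },
  {
    "name": "Noah Smith",
    "age": 65
  },
  {
    "name": "Eve White",
    "age": 33
  },
  {
    "name": "Rosa Jackson",
    "age": 25
  }
]


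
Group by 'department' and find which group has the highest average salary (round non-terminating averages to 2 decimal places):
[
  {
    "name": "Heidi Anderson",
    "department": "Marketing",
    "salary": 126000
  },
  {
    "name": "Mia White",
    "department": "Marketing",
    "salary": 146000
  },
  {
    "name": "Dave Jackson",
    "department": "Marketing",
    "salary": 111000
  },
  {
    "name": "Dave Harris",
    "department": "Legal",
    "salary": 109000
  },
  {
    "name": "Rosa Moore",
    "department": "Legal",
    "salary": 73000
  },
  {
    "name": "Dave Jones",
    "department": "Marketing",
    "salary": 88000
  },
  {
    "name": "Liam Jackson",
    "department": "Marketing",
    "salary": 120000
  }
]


Group by: department

Groups:
  Legal: 2 people, avg salary = 182000/2 = $91000
  Marketing: 5 people, avg salary = 591000/5 = $118200

Highest average salary: Marketing ($118200)

Marketing ($118200)


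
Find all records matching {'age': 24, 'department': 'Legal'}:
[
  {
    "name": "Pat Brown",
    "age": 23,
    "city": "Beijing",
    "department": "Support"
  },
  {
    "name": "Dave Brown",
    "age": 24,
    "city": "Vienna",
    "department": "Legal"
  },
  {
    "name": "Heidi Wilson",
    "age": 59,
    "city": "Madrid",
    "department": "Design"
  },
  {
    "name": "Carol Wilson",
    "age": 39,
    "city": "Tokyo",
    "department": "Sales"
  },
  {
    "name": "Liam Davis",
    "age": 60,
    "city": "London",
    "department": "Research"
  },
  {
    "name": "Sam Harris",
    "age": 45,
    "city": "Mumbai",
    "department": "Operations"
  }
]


Search criteria: {'age': 24, 'department': 'Legal'}

Checking 6 records:
  Pat Brown: {age: 23, department: Support}
  Dave Brown: {age: 24, department: Legal} <-- MATCH
  Heidi Wilson: {age: 59, department: Design}
  Carol Wilson: {age: 39, department: Sales}
  Liam Davis: {age: 60, department: Research}
  Sam Harris: {age: 45, department: Operations}

Matches: ["Dave Brown"]

["Dave Brown"]


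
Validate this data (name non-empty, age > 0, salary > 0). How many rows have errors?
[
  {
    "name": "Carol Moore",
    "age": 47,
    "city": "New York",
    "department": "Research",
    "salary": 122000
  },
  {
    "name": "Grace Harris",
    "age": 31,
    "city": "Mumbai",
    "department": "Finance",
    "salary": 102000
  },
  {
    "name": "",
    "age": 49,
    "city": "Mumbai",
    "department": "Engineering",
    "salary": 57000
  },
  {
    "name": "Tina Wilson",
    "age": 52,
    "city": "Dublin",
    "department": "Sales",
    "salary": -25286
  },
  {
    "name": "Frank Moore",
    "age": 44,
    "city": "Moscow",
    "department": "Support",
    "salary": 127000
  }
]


Validating 5 records:
Rules: name non-empty, age > 0, salary > 0

  Row 1 (Carol Moore): OK
  Row 2 (Grace Harris): OK
  Row 3 (???): empty name
  Row 4 (Tina Wilson): negative salary: -25286
  Row 5 (Frank Moore): OK

Total errors: 2

2 errors


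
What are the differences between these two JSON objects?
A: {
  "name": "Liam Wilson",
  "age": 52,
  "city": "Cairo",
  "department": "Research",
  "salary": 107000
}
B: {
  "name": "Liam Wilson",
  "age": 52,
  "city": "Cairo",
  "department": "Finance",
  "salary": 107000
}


Comparing each field (in key order):
  name: same
  age: same
  city: same
  department: DIFFERENT
  salary: same
Differences:
  department: Research -> Finance

1 field(s) changed

1 change: department


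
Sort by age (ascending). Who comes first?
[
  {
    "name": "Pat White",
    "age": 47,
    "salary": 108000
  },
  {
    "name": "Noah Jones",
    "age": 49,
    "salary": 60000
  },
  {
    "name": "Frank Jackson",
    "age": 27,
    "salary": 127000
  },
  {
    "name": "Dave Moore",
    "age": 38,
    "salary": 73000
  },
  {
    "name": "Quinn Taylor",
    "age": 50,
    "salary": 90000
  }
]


Sort by: age (ascending)

Sorted order:
  1. Frank Jackson (age = 27)
  2. Dave Moore (age = 38)
  3. Pat White (age = 47)
  4. Noah Jones (age = 49)
  5. Quinn Taylor (age = 50)

First: Frank Jackson

Frank Jackson


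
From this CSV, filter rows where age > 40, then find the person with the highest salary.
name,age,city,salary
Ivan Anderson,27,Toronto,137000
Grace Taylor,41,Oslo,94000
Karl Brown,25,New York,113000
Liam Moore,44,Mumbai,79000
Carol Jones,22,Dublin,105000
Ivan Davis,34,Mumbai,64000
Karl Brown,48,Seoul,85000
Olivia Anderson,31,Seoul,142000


Filter: age > 40
Sort by: salary (descending)

Filtered records (3):
  Grace Taylor, age 41, salary $94000
  Karl Brown, age 48, salary $85000
  Liam Moore, age 44, salary $79000

Highest salary: Grace Taylor ($94000)

Grace Taylor


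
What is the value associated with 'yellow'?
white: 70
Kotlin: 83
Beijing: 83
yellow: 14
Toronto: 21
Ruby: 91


Looking up key 'yellow'
Value: 14

14


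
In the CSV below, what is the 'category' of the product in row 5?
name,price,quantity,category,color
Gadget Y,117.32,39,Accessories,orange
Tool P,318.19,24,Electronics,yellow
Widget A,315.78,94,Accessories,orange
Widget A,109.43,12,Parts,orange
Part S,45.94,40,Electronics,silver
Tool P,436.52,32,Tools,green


Query: Row 5 ('Part S'), column 'category'
Value: Electronics

Electronics


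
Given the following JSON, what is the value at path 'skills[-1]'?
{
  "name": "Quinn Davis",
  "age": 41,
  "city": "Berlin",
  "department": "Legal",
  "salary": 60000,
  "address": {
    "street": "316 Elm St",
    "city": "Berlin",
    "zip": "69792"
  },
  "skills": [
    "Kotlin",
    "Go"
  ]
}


Query: skills[-1]
Path: skills -> last element
Value: Go

Go


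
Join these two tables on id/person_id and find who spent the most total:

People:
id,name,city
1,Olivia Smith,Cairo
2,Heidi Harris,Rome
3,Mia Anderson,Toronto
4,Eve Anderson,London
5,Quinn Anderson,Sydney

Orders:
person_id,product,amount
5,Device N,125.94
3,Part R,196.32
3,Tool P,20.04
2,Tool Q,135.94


Join on: people.id = orders.person_id

Joined rows:
  Quinn Anderson (Sydney) bought Device N for $125.94
  Mia Anderson (Toronto) bought Part R for $196.32
  Mia Anderson (Toronto) bought Tool P for $20.04
  Heidi Harris (Rome) bought Tool Q for $135.94

Total per person:
  Mia Anderson: $216.36
  Heidi Harris: $135.94
  Quinn Anderson: $125.94

Top spender: Mia Anderson ($216.36)

Mia Anderson ($216.36)


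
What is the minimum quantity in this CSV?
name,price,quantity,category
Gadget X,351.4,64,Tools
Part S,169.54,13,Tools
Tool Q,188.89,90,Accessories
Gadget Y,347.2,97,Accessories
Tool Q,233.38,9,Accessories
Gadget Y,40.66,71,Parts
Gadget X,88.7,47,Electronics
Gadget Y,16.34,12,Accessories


Computing minimum quantity:
Values: [64, 13, 90, 97, 9, 71, 47, 12]
Min = 9

9


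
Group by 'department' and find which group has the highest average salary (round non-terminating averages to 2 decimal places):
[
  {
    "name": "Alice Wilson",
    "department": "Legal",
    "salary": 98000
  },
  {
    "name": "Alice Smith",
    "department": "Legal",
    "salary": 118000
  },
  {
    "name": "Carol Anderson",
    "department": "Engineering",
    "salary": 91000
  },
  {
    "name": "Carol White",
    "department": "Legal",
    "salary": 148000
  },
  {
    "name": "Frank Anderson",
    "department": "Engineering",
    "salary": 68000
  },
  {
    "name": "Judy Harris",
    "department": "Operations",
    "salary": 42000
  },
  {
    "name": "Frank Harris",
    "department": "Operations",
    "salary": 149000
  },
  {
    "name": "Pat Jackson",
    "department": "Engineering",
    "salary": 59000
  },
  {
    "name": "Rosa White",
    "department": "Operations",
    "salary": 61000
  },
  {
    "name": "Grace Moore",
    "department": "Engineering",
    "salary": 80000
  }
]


Group by: department

Groups:
  Engineering: 4 people, avg salary = 298000/4 = $74500
  Legal: 3 people, avg salary = 364000/3 ≈ $121333.33
  Operations: 3 people, avg salary = 252000/3 = $84000

Highest average salary: Legal (≈$121333.33)

Legal (≈$121333.33)


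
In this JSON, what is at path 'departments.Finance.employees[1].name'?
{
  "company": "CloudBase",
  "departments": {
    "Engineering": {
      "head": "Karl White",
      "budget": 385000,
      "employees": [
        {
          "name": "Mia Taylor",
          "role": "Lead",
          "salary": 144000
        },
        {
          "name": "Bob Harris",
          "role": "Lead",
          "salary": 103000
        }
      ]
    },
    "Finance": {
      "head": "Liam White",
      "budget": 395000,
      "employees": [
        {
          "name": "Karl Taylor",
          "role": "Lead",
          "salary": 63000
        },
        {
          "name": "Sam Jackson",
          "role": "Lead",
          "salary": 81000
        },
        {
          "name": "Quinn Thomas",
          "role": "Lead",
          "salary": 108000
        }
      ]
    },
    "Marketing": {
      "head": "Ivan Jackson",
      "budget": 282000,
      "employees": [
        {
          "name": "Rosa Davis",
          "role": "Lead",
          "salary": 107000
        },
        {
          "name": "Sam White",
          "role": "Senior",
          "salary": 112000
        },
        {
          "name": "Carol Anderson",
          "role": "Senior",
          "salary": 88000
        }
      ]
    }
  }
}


Path: departments.Finance.employees[1].name

Navigate:
  -> departments
  -> Finance
  -> employees[1].name = 'Sam Jackson'

Sam Jackson


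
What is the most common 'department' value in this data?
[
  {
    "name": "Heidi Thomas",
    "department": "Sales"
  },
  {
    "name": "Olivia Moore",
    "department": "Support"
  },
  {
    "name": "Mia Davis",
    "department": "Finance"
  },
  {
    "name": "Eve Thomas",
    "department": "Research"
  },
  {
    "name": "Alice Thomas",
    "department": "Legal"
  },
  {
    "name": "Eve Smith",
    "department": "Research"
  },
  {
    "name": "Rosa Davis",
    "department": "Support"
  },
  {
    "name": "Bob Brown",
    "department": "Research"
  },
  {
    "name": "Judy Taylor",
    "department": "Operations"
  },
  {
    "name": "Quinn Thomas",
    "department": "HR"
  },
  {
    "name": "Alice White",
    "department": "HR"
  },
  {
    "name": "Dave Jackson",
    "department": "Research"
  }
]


Counting 'department' values across 12 records:

  Research: 4 ####
  Support: 2 ##
  HR: 2 ##
  Sales: 1 #
  Finance: 1 #
  Legal: 1 #
  Operations: 1 #

Most common: Research (4 times)

Research (4 times)


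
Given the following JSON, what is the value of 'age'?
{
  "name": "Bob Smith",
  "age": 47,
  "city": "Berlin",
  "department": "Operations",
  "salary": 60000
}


Looking up field 'age'
Value: 47

47


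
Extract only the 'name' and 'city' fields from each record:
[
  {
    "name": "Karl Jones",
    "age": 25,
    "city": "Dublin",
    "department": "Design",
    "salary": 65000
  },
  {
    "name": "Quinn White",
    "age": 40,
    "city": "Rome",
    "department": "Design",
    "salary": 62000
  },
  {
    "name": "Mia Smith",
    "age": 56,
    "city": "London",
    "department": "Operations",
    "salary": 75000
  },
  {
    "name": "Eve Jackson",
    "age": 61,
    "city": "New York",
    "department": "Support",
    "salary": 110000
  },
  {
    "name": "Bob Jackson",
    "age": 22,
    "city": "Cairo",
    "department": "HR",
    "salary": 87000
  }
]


Original: 5 records with fields: name, age, city, department, salary
Keep: ['name', 'city']
Drop: ['age', 'department', 'salary']
Result: 5 records, 2 fields each

[
  {
    "name": "Karl Jones",
    "city": "Dublin"
  },
  {
    "name": "Quinn White",
    "city": "Rome"
  },
  {
    "name": "Mia Smith",
    "city": "London"
  },
  {
    "name": "Eve Jackson",
    "city": "New York"
  },
  {
    "name": "Bob Jackson",
    "city": "Cairo"
  }
]


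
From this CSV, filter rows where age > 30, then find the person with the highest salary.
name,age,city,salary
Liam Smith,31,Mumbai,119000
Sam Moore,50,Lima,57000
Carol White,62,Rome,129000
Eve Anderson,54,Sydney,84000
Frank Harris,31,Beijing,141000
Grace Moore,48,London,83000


Filter: age > 30
Sort by: salary (descending)

Filtered records (6):
  Frank Harris, age 31, salary $141000
  Carol White, age 62, salary $129000
  Liam Smith, age 31, salary $119000
  Eve Anderson, age 54, salary $84000
  Grace Moore, age 48, salary $83000
  Sam Moore, age 50, salary $57000

Highest salary: Frank Harris ($141000)

Frank Harris


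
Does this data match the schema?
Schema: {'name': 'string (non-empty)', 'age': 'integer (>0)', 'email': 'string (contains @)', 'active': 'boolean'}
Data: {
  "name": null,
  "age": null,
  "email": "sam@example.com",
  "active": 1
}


Validating each field against schema:
  name: FAIL (null is not a string)
  age: FAIL (null is not an integer)
  email: OK (string with @)
  active: FAIL (1 is not a boolean)

Result: INVALID (3 errors: name, age, active)

INVALID (3 errors: name, age, active)


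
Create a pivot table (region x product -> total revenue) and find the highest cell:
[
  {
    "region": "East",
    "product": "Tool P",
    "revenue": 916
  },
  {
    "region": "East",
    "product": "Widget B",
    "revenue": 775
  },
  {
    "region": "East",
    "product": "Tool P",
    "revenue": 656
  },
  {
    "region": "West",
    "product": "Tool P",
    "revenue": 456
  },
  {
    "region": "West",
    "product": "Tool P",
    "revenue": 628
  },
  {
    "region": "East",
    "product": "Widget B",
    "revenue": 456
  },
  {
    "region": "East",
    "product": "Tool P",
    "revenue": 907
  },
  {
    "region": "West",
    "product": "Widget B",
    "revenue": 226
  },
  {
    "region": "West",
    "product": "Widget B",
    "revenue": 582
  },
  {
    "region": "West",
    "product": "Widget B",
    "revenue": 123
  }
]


Pivot: region (rows) x product (columns) -> total revenue

     Tool P        Widget B    
East          2479          1231  
West          1084           931  

Highest: East / Tool P = $2479

East / Tool P = $2479


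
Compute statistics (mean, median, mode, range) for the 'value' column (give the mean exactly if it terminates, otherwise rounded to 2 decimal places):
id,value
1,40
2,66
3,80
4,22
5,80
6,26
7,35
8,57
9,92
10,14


Data: [40, 66, 80, 22, 80, 26, 35, 57, 92, 14]
Count: 10
Sum: 512
Mean: 512/10 = 51.2
Sorted: [14, 22, 26, 35, 40, 57, 66, 80, 80, 92]
Median: 48.5
Mode: 80 (2 times)
Range: 92 - 14 = 78
Min: 14, Max: 92

mean=51.2, median=48.5, mode=80, range=78


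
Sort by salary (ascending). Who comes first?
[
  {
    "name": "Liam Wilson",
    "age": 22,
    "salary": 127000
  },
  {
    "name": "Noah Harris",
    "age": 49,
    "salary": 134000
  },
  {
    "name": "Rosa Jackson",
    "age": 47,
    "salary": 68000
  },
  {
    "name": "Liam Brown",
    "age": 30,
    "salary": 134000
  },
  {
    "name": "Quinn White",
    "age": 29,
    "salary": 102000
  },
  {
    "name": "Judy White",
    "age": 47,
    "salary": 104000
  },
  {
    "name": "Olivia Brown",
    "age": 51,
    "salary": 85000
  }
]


Sort by: salary (ascending)

Sorted order:
  1. Rosa Jackson (salary = 68000)
  2. Olivia Brown (salary = 85000)
  3. Quinn White (salary = 102000)
  4. Judy White (salary = 104000)
  5. Liam Wilson (salary = 127000)
  6. Noah Harris (salary = 134000)
  7. Liam Brown (salary = 134000)

First: Rosa Jackson

Rosa Jackson


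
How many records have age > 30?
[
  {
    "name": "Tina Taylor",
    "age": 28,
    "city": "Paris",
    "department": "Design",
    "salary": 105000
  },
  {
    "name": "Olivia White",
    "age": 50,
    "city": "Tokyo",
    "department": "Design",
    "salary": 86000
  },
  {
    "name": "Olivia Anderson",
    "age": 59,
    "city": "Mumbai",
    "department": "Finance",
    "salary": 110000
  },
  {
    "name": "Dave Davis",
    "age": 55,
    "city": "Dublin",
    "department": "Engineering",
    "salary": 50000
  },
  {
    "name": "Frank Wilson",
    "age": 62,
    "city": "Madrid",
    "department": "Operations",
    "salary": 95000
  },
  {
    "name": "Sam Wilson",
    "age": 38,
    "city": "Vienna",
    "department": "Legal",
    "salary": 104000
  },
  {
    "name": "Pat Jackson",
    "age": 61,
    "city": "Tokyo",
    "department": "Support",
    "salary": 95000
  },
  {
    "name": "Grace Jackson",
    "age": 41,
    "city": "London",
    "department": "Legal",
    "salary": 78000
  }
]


Data: 8 records
Condition: age > 30

Checking each record:
  Tina Taylor: 28
  Olivia White: 50 MATCH
  Olivia Anderson: 59 MATCH
  Dave Davis: 55 MATCH
  Frank Wilson: 62 MATCH
  Sam Wilson: 38 MATCH
  Pat Jackson: 61 MATCH
  Grace Jackson: 41 MATCH

Count: 7

7


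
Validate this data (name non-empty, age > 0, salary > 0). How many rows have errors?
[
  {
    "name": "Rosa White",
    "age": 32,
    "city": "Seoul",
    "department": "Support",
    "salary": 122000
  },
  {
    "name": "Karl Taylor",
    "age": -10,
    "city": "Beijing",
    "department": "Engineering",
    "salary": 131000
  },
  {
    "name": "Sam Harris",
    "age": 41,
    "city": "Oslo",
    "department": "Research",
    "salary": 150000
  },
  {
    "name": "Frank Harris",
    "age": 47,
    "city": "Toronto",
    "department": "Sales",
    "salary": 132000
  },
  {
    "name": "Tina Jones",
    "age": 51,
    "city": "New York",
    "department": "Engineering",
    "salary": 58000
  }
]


Validating 5 records:
Rules: name non-empty, age > 0, salary > 0

  Row 1 (Rosa White): OK
  Row 2 (Karl Taylor): negative age: -10
  Row 3 (Sam Harris): OK
  Row 4 (Frank Harris): OK
  Row 5 (Tina Jones): OK

Total errors: 1

1 errors


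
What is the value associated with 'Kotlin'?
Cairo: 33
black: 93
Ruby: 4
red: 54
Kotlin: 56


Looking up key 'Kotlin'
Value: 56

56


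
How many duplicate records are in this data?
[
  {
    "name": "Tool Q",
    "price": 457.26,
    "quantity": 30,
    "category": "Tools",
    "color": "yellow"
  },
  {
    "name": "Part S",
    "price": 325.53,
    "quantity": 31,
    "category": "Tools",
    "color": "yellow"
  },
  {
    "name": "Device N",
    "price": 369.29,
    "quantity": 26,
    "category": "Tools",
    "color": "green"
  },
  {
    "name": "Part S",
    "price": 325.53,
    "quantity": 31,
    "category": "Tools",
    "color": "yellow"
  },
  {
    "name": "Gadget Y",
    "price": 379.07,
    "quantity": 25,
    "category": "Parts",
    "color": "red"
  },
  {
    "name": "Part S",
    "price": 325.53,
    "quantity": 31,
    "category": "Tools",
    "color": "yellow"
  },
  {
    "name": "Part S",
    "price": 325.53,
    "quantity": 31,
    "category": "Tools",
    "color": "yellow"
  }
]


Checking 7 records for duplicates:

  Row 1: Tool Q ($457.26, qty 30)
  Row 2: Part S ($325.53, qty 31)
  Row 3: Device N ($369.29, qty 26)
  Row 4: Part S ($325.53, qty 31) <-- DUPLICATE
  Row 5: Gadget Y ($379.07, qty 25)
  Row 6: Part S ($325.53, qty 31) <-- DUPLICATE
  Row 7: Part S ($325.53, qty 31) <-- DUPLICATE

Duplicates found: 3
Unique records: 4

3 duplicates, 4 unique


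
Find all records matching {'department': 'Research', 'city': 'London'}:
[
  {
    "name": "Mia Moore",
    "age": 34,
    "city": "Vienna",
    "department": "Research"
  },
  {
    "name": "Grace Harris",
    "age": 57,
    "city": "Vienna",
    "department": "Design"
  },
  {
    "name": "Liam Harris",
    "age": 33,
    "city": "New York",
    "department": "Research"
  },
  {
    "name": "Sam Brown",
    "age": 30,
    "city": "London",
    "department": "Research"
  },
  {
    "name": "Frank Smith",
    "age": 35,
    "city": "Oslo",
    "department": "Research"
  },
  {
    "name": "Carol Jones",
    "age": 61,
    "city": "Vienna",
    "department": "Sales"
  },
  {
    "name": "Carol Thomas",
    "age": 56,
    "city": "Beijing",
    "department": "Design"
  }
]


Search criteria: {'department': 'Research', 'city': 'London'}

Checking 7 records:
  Mia Moore: {department: Research, city: Vienna}
  Grace Harris: {department: Design, city: Vienna}
  Liam Harris: {department: Research, city: New York}
  Sam Brown: {department: Research, city: London} <-- MATCH
  Frank Smith: {department: Research, city: Oslo}
  Carol Jones: {department: Sales, city: Vienna}
  Carol Thomas: {department: Design, city: Beijing}

Matches: ["Sam Brown"]

["Sam Brown"]


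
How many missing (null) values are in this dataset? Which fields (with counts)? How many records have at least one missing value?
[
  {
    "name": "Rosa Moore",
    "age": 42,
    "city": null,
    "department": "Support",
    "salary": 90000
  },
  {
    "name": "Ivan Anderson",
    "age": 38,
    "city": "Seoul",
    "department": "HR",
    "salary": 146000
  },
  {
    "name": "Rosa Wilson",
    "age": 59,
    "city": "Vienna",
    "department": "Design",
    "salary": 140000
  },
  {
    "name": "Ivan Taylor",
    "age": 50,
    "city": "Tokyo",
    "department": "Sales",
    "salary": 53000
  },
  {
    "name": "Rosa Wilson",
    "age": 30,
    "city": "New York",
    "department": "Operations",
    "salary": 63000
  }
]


Checking for missing (null) values in 5 records:

  Rosa Moore: city
  Ivan Anderson: complete
  Rosa Wilson: complete
  Ivan Taylor: complete
  Rosa Wilson: complete

Per field:
  name: 0 missing
  age: 0 missing
  city: 1 missing
  department: 0 missing
  salary: 0 missing

Total missing values: 1
Records with any missing: 1

1 missing values (city: 1); 1 incomplete records
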